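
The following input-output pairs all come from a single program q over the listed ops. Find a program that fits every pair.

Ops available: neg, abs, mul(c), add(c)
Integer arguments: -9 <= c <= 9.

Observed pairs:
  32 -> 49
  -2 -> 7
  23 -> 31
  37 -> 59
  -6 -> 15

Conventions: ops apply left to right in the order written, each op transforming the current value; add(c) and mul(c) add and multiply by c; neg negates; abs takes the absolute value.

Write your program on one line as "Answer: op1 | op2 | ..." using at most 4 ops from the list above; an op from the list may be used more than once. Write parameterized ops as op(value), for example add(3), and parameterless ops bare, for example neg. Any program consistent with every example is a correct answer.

mul(-2) | add(9) | abs | add(-6)

Check, running the answer program on each example:
  32 -> -64 -> -55 -> 55 -> 49
  -2 -> 4 -> 13 -> 13 -> 7
  23 -> -46 -> -37 -> 37 -> 31
  37 -> -74 -> -65 -> 65 -> 59
  -6 -> 12 -> 21 -> 21 -> 15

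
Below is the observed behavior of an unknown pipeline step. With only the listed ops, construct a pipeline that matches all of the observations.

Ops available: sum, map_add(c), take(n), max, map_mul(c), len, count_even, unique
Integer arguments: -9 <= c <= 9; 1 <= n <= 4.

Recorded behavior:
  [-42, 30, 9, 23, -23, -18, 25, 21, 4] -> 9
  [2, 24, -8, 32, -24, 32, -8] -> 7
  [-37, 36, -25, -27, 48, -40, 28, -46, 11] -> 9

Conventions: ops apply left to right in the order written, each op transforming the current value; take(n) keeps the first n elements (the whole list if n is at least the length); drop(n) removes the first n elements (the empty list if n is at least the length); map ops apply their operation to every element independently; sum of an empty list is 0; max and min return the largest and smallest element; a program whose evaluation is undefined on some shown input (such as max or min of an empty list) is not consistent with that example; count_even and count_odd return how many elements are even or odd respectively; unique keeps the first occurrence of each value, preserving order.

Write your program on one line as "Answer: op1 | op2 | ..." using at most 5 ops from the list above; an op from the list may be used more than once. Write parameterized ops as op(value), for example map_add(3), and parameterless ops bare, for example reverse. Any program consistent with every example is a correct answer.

map_add(-3) | map_mul(6) | map_mul(2) | map_mul(2) | count_even

Check, running the answer program on each example:
  [-42, 30, 9, 23, -23, -18, 25, 21, 4] -> [-45, 27, 6, 20, -26, -21, 22, 18, 1] -> [-270, 162, 36, 120, -156, -126, 132, 108, 6] -> [-540, 324, 72, 240, -312, -252, 264, 216, 12] -> [-1080, 648, 144, 480, -624, -504, 528, 432, 24] -> 9
  [2, 24, -8, 32, -24, 32, -8] -> [-1, 21, -11, 29, -27, 29, -11] -> [-6, 126, -66, 174, -162, 174, -66] -> [-12, 252, -132, 348, -324, 348, -132] -> [-24, 504, -264, 696, -648, 696, -264] -> 7
  [-37, 36, -25, -27, 48, -40, 28, -46, 11] -> [-40, 33, -28, -30, 45, -43, 25, -49, 8] -> [-240, 198, -168, -180, 270, -258, 150, -294, 48] -> [-480, 396, -336, -360, 540, -516, 300, -588, 96] -> [-960, 792, -672, -720, 1080, -1032, 600, -1176, 192] -> 9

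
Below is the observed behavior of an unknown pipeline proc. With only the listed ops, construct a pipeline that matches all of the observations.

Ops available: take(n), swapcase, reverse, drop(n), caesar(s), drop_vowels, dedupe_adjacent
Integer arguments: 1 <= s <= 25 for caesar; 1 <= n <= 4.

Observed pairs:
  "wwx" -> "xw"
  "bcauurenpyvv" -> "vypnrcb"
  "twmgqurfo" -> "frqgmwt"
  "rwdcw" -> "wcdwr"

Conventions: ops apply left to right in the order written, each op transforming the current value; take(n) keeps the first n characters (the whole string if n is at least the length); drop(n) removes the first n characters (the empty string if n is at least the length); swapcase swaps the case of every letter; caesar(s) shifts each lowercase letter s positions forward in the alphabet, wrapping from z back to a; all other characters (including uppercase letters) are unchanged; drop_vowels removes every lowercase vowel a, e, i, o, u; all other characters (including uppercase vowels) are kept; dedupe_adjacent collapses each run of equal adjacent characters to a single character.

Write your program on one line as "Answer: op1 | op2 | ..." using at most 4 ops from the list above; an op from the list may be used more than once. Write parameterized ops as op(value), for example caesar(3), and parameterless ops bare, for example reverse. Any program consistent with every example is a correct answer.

reverse | drop_vowels | dedupe_adjacent

Check, running the answer program on each example:
  "wwx" -> "xww" -> "xww" -> "xw"
  "bcauurenpyvv" -> "vvypneruuacb" -> "vvypnrcb" -> "vypnrcb"
  "twmgqurfo" -> "ofruqgmwt" -> "frqgmwt" -> "frqgmwt"
  "rwdcw" -> "wcdwr" -> "wcdwr" -> "wcdwr"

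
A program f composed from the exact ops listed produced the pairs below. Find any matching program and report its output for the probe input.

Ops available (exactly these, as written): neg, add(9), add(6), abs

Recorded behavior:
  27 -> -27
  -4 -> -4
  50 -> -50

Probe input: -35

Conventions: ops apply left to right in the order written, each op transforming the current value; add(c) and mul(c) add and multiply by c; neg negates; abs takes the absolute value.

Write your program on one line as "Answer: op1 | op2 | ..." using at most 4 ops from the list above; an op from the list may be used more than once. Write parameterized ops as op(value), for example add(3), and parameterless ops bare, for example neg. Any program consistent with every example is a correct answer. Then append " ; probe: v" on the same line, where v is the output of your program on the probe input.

neg | abs | neg ; probe: -35

Check, running the answer program on each example:
  27 -> -27 -> 27 -> -27
  -4 -> 4 -> 4 -> -4
  50 -> -50 -> 50 -> -50
  probe: -35 -> 35 -> 35 -> -35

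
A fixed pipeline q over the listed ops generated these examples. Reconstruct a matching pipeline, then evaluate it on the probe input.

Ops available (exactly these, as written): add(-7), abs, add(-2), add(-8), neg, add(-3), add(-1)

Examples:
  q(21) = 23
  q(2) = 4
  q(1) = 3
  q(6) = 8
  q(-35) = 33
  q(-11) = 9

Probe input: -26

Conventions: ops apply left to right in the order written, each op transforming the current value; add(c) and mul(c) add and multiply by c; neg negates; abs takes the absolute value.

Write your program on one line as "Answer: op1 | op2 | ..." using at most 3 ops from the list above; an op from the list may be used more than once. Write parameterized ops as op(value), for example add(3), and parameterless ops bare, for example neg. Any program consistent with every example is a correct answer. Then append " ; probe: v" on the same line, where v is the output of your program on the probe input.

neg | add(-2) | abs ; probe: 24

Check, running the answer program on each example:
  21 -> -21 -> -23 -> 23
  2 -> -2 -> -4 -> 4
  1 -> -1 -> -3 -> 3
  6 -> -6 -> -8 -> 8
  -35 -> 35 -> 33 -> 33
  -11 -> 11 -> 9 -> 9
  probe: -26 -> 26 -> 24 -> 24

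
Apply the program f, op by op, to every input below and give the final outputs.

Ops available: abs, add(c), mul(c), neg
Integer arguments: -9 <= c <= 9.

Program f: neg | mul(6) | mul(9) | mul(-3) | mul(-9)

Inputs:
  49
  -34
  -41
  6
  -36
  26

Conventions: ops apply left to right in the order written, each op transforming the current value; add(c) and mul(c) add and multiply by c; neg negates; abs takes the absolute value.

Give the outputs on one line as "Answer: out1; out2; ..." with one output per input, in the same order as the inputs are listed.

Execution, op by op:
  49 -> -49 -> -294 -> -2646 -> 7938 -> -71442
  -34 -> 34 -> 204 -> 1836 -> -5508 -> 49572
  -41 -> 41 -> 246 -> 2214 -> -6642 -> 59778
  6 -> -6 -> -36 -> -324 -> 972 -> -8748
  -36 -> 36 -> 216 -> 1944 -> -5832 -> 52488
  26 -> -26 -> -156 -> -1404 -> 4212 -> -37908

-71442; 49572; 59778; -8748; 52488; -37908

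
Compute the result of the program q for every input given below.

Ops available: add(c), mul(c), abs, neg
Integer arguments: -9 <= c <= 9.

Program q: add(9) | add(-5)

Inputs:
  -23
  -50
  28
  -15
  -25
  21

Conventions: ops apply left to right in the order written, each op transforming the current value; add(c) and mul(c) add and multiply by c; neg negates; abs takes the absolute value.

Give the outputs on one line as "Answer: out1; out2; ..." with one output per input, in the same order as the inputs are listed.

-19; -46; 32; -11; -21; 25

Execution, op by op:
  -23 -> -14 -> -19
  -50 -> -41 -> -46
  28 -> 37 -> 32
  -15 -> -6 -> -11
  -25 -> -16 -> -21
  21 -> 30 -> 25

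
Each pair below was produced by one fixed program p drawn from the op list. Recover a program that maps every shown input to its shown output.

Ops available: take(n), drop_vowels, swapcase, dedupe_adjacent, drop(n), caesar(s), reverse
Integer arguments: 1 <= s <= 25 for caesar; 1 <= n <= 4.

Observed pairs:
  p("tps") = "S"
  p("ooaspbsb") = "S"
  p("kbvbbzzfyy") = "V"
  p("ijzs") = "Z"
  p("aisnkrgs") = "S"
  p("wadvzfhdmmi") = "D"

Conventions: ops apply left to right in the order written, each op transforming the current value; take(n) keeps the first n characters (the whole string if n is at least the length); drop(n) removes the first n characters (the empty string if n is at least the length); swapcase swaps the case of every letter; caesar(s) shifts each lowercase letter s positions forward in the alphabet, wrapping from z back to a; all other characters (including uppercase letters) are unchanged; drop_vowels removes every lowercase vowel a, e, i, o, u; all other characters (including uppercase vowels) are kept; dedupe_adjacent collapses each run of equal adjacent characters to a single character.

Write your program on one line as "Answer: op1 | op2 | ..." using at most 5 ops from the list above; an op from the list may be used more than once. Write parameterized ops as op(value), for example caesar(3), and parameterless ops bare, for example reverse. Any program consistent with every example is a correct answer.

drop(2) | drop_vowels | swapcase | take(1)

Check, running the answer program on each example:
  "tps" -> "s" -> "s" -> "S" -> "S"
  "ooaspbsb" -> "aspbsb" -> "spbsb" -> "SPBSB" -> "S"
  "kbvbbzzfyy" -> "vbbzzfyy" -> "vbbzzfyy" -> "VBBZZFYY" -> "V"
  "ijzs" -> "zs" -> "zs" -> "ZS" -> "Z"
  "aisnkrgs" -> "snkrgs" -> "snkrgs" -> "SNKRGS" -> "S"
  "wadvzfhdmmi" -> "dvzfhdmmi" -> "dvzfhdmm" -> "DVZFHDMM" -> "D"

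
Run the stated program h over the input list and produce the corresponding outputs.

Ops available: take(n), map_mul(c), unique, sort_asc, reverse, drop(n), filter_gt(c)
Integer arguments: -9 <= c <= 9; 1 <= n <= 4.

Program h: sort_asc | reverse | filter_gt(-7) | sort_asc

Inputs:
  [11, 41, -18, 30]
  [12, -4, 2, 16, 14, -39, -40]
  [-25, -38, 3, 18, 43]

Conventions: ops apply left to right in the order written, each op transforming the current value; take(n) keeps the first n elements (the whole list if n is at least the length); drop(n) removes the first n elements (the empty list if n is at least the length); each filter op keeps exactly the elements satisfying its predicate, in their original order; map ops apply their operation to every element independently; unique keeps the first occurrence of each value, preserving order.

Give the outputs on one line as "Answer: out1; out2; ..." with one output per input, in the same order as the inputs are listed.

[11, 30, 41]; [-4, 2, 12, 14, 16]; [3, 18, 43]

Execution, op by op:
  [11, 41, -18, 30] -> [-18, 11, 30, 41] -> [41, 30, 11, -18] -> [41, 30, 11] -> [11, 30, 41]
  [12, -4, 2, 16, 14, -39, -40] -> [-40, -39, -4, 2, 12, 14, 16] -> [16, 14, 12, 2, -4, -39, -40] -> [16, 14, 12, 2, -4] -> [-4, 2, 12, 14, 16]
  [-25, -38, 3, 18, 43] -> [-38, -25, 3, 18, 43] -> [43, 18, 3, -25, -38] -> [43, 18, 3] -> [3, 18, 43]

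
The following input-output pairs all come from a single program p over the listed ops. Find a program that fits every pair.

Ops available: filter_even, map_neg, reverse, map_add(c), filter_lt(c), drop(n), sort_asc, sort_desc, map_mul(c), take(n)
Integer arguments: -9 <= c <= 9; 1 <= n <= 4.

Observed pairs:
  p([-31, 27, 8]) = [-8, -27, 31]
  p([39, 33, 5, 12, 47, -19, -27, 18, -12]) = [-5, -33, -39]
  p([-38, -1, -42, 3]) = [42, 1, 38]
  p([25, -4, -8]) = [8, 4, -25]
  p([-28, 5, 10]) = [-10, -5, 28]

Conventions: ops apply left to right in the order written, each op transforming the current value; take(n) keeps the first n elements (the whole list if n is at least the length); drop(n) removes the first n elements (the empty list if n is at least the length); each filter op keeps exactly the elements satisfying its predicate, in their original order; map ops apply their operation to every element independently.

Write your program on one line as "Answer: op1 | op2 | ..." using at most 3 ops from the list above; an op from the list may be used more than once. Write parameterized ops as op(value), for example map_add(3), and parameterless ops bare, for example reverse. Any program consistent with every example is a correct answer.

take(3) | map_neg | reverse

Check, running the answer program on each example:
  [-31, 27, 8] -> [-31, 27, 8] -> [31, -27, -8] -> [-8, -27, 31]
  [39, 33, 5, 12, 47, -19, -27, 18, -12] -> [39, 33, 5] -> [-39, -33, -5] -> [-5, -33, -39]
  [-38, -1, -42, 3] -> [-38, -1, -42] -> [38, 1, 42] -> [42, 1, 38]
  [25, -4, -8] -> [25, -4, -8] -> [-25, 4, 8] -> [8, 4, -25]
  [-28, 5, 10] -> [-28, 5, 10] -> [28, -5, -10] -> [-10, -5, 28]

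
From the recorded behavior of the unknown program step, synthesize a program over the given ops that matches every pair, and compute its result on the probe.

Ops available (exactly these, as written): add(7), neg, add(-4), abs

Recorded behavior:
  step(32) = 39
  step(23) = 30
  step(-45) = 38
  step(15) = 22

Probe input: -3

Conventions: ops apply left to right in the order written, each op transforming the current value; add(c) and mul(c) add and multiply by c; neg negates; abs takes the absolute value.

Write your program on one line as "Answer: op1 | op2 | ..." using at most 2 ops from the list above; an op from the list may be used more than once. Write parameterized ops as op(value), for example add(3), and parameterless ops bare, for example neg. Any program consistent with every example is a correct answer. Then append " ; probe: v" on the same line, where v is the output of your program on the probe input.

add(7) | abs ; probe: 4

Check, running the answer program on each example:
  32 -> 39 -> 39
  23 -> 30 -> 30
  -45 -> -38 -> 38
  15 -> 22 -> 22
  probe: -3 -> 4 -> 4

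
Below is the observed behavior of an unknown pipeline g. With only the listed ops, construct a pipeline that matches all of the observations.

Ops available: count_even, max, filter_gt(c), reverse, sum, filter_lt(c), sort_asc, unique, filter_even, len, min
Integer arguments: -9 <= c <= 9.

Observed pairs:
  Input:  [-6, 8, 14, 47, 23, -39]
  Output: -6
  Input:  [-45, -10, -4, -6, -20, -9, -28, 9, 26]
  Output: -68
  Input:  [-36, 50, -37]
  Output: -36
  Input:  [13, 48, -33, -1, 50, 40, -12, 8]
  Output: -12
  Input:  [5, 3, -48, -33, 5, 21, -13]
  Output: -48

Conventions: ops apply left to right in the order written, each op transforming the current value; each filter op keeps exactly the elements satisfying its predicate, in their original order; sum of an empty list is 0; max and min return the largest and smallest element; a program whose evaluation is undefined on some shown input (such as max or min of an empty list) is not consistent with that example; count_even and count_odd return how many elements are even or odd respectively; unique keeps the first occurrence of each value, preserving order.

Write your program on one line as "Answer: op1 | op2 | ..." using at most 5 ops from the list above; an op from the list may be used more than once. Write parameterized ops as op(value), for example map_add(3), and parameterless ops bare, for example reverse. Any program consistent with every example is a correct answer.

filter_lt(4) | sort_asc | reverse | filter_even | sum

Check, running the answer program on each example:
  [-6, 8, 14, 47, 23, -39] -> [-6, -39] -> [-39, -6] -> [-6, -39] -> [-6] -> -6
  [-45, -10, -4, -6, -20, -9, -28, 9, 26] -> [-45, -10, -4, -6, -20, -9, -28] -> [-45, -28, -20, -10, -9, -6, -4] -> [-4, -6, -9, -10, -20, -28, -45] -> [-4, -6, -10, -20, -28] -> -68
  [-36, 50, -37] -> [-36, -37] -> [-37, -36] -> [-36, -37] -> [-36] -> -36
  [13, 48, -33, -1, 50, 40, -12, 8] -> [-33, -1, -12] -> [-33, -12, -1] -> [-1, -12, -33] -> [-12] -> -12
  [5, 3, -48, -33, 5, 21, -13] -> [3, -48, -33, -13] -> [-48, -33, -13, 3] -> [3, -13, -33, -48] -> [-48] -> -48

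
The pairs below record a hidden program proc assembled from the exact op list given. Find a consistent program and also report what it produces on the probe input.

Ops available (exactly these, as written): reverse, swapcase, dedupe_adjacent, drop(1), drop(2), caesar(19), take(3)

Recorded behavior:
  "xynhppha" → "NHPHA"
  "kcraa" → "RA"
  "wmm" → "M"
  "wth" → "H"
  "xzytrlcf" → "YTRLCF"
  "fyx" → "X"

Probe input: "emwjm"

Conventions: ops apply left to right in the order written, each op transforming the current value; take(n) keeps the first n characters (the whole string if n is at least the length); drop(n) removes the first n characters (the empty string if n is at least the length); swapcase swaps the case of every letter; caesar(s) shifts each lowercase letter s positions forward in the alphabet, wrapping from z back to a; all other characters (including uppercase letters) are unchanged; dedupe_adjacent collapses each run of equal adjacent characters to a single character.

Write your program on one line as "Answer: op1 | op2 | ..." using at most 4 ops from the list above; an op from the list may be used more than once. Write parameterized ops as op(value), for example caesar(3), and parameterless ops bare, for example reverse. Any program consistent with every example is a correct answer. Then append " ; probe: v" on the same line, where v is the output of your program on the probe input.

drop(2) | swapcase | dedupe_adjacent ; probe: "WJM"

Check, running the answer program on each example:
  "xynhppha" -> "nhppha" -> "NHPPHA" -> "NHPHA"
  "kcraa" -> "raa" -> "RAA" -> "RA"
  "wmm" -> "m" -> "M" -> "M"
  "wth" -> "h" -> "H" -> "H"
  "xzytrlcf" -> "ytrlcf" -> "YTRLCF" -> "YTRLCF"
  "fyx" -> "x" -> "X" -> "X"
  probe: "emwjm" -> "wjm" -> "WJM" -> "WJM"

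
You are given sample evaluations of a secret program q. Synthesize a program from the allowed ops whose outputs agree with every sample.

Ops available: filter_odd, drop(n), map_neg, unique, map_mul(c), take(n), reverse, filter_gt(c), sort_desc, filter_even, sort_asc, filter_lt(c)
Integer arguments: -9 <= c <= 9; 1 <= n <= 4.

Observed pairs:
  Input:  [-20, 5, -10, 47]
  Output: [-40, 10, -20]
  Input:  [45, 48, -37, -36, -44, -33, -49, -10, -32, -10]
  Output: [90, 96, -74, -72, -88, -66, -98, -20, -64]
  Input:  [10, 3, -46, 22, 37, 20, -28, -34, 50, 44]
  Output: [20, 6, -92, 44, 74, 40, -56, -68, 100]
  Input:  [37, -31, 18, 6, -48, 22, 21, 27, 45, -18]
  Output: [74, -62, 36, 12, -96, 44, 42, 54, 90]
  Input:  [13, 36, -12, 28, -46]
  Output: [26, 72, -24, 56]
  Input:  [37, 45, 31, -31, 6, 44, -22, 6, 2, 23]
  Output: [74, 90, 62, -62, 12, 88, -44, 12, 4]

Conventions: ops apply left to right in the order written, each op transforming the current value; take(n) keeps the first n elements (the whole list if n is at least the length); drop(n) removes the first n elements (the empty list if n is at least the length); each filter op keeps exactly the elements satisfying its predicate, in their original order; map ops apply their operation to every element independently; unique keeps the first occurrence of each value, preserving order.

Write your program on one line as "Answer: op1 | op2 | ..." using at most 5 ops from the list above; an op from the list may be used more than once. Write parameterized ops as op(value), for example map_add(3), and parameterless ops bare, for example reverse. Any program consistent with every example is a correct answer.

reverse | drop(1) | map_mul(2) | reverse

Check, running the answer program on each example:
  [-20, 5, -10, 47] -> [47, -10, 5, -20] -> [-10, 5, -20] -> [-20, 10, -40] -> [-40, 10, -20]
  [45, 48, -37, -36, -44, -33, -49, -10, -32, -10] -> [-10, -32, -10, -49, -33, -44, -36, -37, 48, 45] -> [-32, -10, -49, -33, -44, -36, -37, 48, 45] -> [-64, -20, -98, -66, -88, -72, -74, 96, 90] -> [90, 96, -74, -72, -88, -66, -98, -20, -64]
  [10, 3, -46, 22, 37, 20, -28, -34, 50, 44] -> [44, 50, -34, -28, 20, 37, 22, -46, 3, 10] -> [50, -34, -28, 20, 37, 22, -46, 3, 10] -> [100, -68, -56, 40, 74, 44, -92, 6, 20] -> [20, 6, -92, 44, 74, 40, -56, -68, 100]
  [37, -31, 18, 6, -48, 22, 21, 27, 45, -18] -> [-18, 45, 27, 21, 22, -48, 6, 18, -31, 37] -> [45, 27, 21, 22, -48, 6, 18, -31, 37] -> [90, 54, 42, 44, -96, 12, 36, -62, 74] -> [74, -62, 36, 12, -96, 44, 42, 54, 90]
  [13, 36, -12, 28, -46] -> [-46, 28, -12, 36, 13] -> [28, -12, 36, 13] -> [56, -24, 72, 26] -> [26, 72, -24, 56]
  [37, 45, 31, -31, 6, 44, -22, 6, 2, 23] -> [23, 2, 6, -22, 44, 6, -31, 31, 45, 37] -> [2, 6, -22, 44, 6, -31, 31, 45, 37] -> [4, 12, -44, 88, 12, -62, 62, 90, 74] -> [74, 90, 62, -62, 12, 88, -44, 12, 4]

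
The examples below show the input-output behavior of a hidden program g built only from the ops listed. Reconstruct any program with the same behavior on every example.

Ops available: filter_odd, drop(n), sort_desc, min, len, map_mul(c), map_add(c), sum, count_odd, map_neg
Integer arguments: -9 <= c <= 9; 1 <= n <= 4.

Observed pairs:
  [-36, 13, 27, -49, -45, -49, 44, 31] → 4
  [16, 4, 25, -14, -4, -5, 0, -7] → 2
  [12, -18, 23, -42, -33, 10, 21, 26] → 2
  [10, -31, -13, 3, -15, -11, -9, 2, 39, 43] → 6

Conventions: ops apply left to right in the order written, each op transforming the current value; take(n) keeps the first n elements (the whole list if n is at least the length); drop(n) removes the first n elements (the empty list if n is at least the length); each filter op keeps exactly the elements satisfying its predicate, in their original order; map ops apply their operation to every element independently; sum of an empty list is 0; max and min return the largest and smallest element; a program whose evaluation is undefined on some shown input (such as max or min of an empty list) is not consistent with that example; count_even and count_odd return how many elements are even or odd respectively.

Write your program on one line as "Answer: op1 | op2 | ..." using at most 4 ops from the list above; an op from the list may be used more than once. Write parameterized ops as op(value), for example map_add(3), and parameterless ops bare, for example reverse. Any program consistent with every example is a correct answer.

drop(3) | map_mul(-5) | count_odd

Check, running the answer program on each example:
  [-36, 13, 27, -49, -45, -49, 44, 31] -> [-49, -45, -49, 44, 31] -> [245, 225, 245, -220, -155] -> 4
  [16, 4, 25, -14, -4, -5, 0, -7] -> [-14, -4, -5, 0, -7] -> [70, 20, 25, 0, 35] -> 2
  [12, -18, 23, -42, -33, 10, 21, 26] -> [-42, -33, 10, 21, 26] -> [210, 165, -50, -105, -130] -> 2
  [10, -31, -13, 3, -15, -11, -9, 2, 39, 43] -> [3, -15, -11, -9, 2, 39, 43] -> [-15, 75, 55, 45, -10, -195, -215] -> 6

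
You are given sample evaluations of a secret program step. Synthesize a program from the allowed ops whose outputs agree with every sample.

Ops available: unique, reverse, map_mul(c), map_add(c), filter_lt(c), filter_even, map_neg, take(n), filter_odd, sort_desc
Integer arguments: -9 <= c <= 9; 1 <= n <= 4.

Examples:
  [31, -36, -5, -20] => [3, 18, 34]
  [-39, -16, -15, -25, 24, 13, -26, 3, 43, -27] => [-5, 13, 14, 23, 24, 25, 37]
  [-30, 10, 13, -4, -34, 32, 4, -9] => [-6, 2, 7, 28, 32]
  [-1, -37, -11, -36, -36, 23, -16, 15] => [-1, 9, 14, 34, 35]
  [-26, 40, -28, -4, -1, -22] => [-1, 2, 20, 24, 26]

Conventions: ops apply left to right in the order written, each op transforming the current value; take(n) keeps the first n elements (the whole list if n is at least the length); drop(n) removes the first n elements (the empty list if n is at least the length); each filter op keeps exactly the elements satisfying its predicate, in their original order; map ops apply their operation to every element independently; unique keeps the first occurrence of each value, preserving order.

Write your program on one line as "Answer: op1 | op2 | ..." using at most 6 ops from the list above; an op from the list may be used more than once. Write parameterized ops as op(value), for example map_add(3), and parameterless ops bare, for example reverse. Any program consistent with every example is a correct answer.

unique | sort_desc | filter_lt(7) | map_neg | map_add(-2)

Check, running the answer program on each example:
  [31, -36, -5, -20] -> [31, -36, -5, -20] -> [31, -5, -20, -36] -> [-5, -20, -36] -> [5, 20, 36] -> [3, 18, 34]
  [-39, -16, -15, -25, 24, 13, -26, 3, 43, -27] -> [-39, -16, -15, -25, 24, 13, -26, 3, 43, -27] -> [43, 24, 13, 3, -15, -16, -25, -26, -27, -39] -> [3, -15, -16, -25, -26, -27, -39] -> [-3, 15, 16, 25, 26, 27, 39] -> [-5, 13, 14, 23, 24, 25, 37]
  [-30, 10, 13, -4, -34, 32, 4, -9] -> [-30, 10, 13, -4, -34, 32, 4, -9] -> [32, 13, 10, 4, -4, -9, -30, -34] -> [4, -4, -9, -30, -34] -> [-4, 4, 9, 30, 34] -> [-6, 2, 7, 28, 32]
  [-1, -37, -11, -36, -36, 23, -16, 15] -> [-1, -37, -11, -36, 23, -16, 15] -> [23, 15, -1, -11, -16, -36, -37] -> [-1, -11, -16, -36, -37] -> [1, 11, 16, 36, 37] -> [-1, 9, 14, 34, 35]
  [-26, 40, -28, -4, -1, -22] -> [-26, 40, -28, -4, -1, -22] -> [40, -1, -4, -22, -26, -28] -> [-1, -4, -22, -26, -28] -> [1, 4, 22, 26, 28] -> [-1, 2, 20, 24, 26]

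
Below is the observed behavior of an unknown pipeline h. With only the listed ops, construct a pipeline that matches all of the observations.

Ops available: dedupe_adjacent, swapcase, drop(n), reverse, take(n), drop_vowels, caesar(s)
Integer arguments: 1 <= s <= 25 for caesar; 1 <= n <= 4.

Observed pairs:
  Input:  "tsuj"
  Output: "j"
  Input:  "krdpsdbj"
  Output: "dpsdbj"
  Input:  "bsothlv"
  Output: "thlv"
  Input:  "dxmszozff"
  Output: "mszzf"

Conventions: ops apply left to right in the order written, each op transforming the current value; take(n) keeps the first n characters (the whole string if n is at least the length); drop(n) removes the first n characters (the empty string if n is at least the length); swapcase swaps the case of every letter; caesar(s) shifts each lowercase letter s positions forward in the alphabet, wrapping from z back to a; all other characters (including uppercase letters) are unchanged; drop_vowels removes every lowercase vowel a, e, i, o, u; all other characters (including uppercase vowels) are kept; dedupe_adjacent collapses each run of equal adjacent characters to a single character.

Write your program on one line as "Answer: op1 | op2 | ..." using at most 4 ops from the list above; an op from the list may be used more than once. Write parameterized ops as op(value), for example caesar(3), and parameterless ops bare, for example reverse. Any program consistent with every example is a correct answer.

drop(2) | dedupe_adjacent | drop_vowels

Check, running the answer program on each example:
  "tsuj" -> "uj" -> "uj" -> "j"
  "krdpsdbj" -> "dpsdbj" -> "dpsdbj" -> "dpsdbj"
  "bsothlv" -> "othlv" -> "othlv" -> "thlv"
  "dxmszozff" -> "mszozff" -> "mszozf" -> "mszzf"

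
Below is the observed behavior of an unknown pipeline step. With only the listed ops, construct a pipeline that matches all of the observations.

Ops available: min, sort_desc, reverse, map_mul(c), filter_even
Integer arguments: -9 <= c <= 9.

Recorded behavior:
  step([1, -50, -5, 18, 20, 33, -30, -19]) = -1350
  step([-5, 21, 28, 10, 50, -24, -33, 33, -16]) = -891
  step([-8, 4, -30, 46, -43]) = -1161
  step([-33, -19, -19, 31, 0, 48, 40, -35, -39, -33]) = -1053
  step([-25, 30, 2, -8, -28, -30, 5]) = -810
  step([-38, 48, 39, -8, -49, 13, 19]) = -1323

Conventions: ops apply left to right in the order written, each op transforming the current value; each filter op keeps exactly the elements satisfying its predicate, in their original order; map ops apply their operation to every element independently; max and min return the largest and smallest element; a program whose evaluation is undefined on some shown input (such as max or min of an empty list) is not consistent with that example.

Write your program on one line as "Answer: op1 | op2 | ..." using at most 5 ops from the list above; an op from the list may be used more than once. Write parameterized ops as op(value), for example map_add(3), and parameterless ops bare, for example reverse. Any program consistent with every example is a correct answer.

map_mul(-9) | map_mul(3) | reverse | map_mul(-1) | min

Check, running the answer program on each example:
  [1, -50, -5, 18, 20, 33, -30, -19] -> [-9, 450, 45, -162, -180, -297, 270, 171] -> [-27, 1350, 135, -486, -540, -891, 810, 513] -> [513, 810, -891, -540, -486, 135, 1350, -27] -> [-513, -810, 891, 540, 486, -135, -1350, 27] -> -1350
  [-5, 21, 28, 10, 50, -24, -33, 33, -16] -> [45, -189, -252, -90, -450, 216, 297, -297, 144] -> [135, -567, -756, -270, -1350, 648, 891, -891, 432] -> [432, -891, 891, 648, -1350, -270, -756, -567, 135] -> [-432, 891, -891, -648, 1350, 270, 756, 567, -135] -> -891
  [-8, 4, -30, 46, -43] -> [72, -36, 270, -414, 387] -> [216, -108, 810, -1242, 1161] -> [1161, -1242, 810, -108, 216] -> [-1161, 1242, -810, 108, -216] -> -1161
  [-33, -19, -19, 31, 0, 48, 40, -35, -39, -33] -> [297, 171, 171, -279, 0, -432, -360, 315, 351, 297] -> [891, 513, 513, -837, 0, -1296, -1080, 945, 1053, 891] -> [891, 1053, 945, -1080, -1296, 0, -837, 513, 513, 891] -> [-891, -1053, -945, 1080, 1296, 0, 837, -513, -513, -891] -> -1053
  [-25, 30, 2, -8, -28, -30, 5] -> [225, -270, -18, 72, 252, 270, -45] -> [675, -810, -54, 216, 756, 810, -135] -> [-135, 810, 756, 216, -54, -810, 675] -> [135, -810, -756, -216, 54, 810, -675] -> -810
  [-38, 48, 39, -8, -49, 13, 19] -> [342, -432, -351, 72, 441, -117, -171] -> [1026, -1296, -1053, 216, 1323, -351, -513] -> [-513, -351, 1323, 216, -1053, -1296, 1026] -> [513, 351, -1323, -216, 1053, 1296, -1026] -> -1323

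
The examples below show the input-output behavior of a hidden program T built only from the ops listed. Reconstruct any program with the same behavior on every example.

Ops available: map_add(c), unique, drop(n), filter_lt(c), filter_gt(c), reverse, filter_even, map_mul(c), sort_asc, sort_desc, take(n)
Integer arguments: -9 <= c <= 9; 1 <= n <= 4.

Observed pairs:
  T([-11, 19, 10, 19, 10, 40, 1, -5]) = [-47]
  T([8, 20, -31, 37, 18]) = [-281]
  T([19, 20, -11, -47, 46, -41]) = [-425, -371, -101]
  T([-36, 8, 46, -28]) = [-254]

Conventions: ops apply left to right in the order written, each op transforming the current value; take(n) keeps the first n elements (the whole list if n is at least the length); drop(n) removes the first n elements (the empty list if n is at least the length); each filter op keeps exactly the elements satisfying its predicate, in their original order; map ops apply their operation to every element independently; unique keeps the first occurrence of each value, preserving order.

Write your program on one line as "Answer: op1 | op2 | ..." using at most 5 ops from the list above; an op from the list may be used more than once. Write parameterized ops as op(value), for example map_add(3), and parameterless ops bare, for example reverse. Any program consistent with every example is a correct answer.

drop(2) | sort_asc | map_mul(9) | map_add(-2) | filter_lt(6)

Check, running the answer program on each example:
  [-11, 19, 10, 19, 10, 40, 1, -5] -> [10, 19, 10, 40, 1, -5] -> [-5, 1, 10, 10, 19, 40] -> [-45, 9, 90, 90, 171, 360] -> [-47, 7, 88, 88, 169, 358] -> [-47]
  [8, 20, -31, 37, 18] -> [-31, 37, 18] -> [-31, 18, 37] -> [-279, 162, 333] -> [-281, 160, 331] -> [-281]
  [19, 20, -11, -47, 46, -41] -> [-11, -47, 46, -41] -> [-47, -41, -11, 46] -> [-423, -369, -99, 414] -> [-425, -371, -101, 412] -> [-425, -371, -101]
  [-36, 8, 46, -28] -> [46, -28] -> [-28, 46] -> [-252, 414] -> [-254, 412] -> [-254]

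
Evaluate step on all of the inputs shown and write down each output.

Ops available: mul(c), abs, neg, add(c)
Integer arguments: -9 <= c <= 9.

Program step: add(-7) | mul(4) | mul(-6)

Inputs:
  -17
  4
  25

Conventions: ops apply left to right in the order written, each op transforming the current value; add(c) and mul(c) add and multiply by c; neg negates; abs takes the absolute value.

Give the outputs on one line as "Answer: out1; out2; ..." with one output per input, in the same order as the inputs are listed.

Execution, op by op:
  -17 -> -24 -> -96 -> 576
  4 -> -3 -> -12 -> 72
  25 -> 18 -> 72 -> -432

576; 72; -432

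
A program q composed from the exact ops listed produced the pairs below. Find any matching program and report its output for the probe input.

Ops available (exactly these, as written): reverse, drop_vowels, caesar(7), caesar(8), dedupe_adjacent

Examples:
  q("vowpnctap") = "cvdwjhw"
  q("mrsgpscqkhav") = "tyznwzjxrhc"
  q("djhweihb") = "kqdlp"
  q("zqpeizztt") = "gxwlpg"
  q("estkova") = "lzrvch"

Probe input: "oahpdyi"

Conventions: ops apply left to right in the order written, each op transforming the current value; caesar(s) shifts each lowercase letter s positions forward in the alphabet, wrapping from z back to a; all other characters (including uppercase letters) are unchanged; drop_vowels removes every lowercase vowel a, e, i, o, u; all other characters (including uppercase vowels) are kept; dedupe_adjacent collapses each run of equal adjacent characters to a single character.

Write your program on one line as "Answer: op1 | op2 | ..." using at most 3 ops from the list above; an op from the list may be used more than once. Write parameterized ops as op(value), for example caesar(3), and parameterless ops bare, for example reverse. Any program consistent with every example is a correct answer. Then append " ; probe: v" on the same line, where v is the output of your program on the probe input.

caesar(7) | dedupe_adjacent | drop_vowels ; probe: "vhwkfp"

Check, running the answer program on each example:
  "vowpnctap" -> "cvdwujahw" -> "cvdwujahw" -> "cvdwjhw"
  "mrsgpscqkhav" -> "tyznwzjxrohc" -> "tyznwzjxrohc" -> "tyznwzjxrhc"
  "djhweihb" -> "kqodlpoi" -> "kqodlpoi" -> "kqdlp"
  "zqpeizztt" -> "gxwlpggaa" -> "gxwlpga" -> "gxwlpg"
  "estkova" -> "lzarvch" -> "lzarvch" -> "lzrvch"
  probe: "oahpdyi" -> "vhowkfp" -> "vhowkfp" -> "vhwkfp"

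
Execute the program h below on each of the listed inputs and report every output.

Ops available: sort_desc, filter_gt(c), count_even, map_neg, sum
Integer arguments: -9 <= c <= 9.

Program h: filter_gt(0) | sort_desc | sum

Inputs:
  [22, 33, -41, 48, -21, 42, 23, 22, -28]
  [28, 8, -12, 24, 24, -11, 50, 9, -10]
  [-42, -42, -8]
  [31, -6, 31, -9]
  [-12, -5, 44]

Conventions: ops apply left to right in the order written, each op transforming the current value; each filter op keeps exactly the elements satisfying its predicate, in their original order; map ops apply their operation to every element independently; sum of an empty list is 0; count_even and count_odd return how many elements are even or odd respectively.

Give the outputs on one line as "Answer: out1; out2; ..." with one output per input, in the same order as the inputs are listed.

190; 143; 0; 62; 44

Execution, op by op:
  [22, 33, -41, 48, -21, 42, 23, 22, -28] -> [22, 33, 48, 42, 23, 22] -> [48, 42, 33, 23, 22, 22] -> 190
  [28, 8, -12, 24, 24, -11, 50, 9, -10] -> [28, 8, 24, 24, 50, 9] -> [50, 28, 24, 24, 9, 8] -> 143
  [-42, -42, -8] -> [] -> [] -> 0
  [31, -6, 31, -9] -> [31, 31] -> [31, 31] -> 62
  [-12, -5, 44] -> [44] -> [44] -> 44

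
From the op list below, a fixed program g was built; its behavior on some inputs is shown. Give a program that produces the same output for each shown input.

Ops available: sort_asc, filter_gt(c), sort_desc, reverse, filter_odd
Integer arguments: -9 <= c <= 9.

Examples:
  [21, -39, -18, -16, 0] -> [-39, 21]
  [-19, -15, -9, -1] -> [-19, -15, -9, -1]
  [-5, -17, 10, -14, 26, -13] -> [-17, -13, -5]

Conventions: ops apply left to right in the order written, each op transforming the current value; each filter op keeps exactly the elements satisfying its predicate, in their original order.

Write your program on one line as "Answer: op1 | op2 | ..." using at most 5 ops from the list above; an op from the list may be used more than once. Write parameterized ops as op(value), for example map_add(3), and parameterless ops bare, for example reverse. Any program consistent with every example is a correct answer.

reverse | filter_odd | sort_desc | reverse

Check, running the answer program on each example:
  [21, -39, -18, -16, 0] -> [0, -16, -18, -39, 21] -> [-39, 21] -> [21, -39] -> [-39, 21]
  [-19, -15, -9, -1] -> [-1, -9, -15, -19] -> [-1, -9, -15, -19] -> [-1, -9, -15, -19] -> [-19, -15, -9, -1]
  [-5, -17, 10, -14, 26, -13] -> [-13, 26, -14, 10, -17, -5] -> [-13, -17, -5] -> [-5, -13, -17] -> [-17, -13, -5]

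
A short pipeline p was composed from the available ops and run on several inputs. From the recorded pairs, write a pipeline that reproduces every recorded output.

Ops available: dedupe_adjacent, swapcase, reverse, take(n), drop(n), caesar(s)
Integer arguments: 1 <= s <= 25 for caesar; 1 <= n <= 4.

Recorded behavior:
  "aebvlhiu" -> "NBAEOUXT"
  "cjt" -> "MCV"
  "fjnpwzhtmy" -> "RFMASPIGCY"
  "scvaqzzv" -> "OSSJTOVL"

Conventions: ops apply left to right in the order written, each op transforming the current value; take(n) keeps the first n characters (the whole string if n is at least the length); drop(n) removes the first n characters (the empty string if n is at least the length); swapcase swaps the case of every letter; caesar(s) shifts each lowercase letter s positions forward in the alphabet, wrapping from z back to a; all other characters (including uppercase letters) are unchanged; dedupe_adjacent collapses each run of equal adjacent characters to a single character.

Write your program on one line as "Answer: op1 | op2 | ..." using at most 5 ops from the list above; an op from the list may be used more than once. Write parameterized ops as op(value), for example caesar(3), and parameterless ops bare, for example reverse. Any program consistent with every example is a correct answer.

caesar(3) | reverse | caesar(16) | swapcase

Check, running the answer program on each example:
  "aebvlhiu" -> "dheyoklx" -> "xlkoyehd" -> "nbaeouxt" -> "NBAEOUXT"
  "cjt" -> "fmw" -> "wmf" -> "mcv" -> "MCV"
  "fjnpwzhtmy" -> "imqszckwpb" -> "bpwkczsqmi" -> "rfmaspigcy" -> "RFMASPIGCY"
  "scvaqzzv" -> "vfydtccy" -> "ycctdyfv" -> "ossjtovl" -> "OSSJTOVL"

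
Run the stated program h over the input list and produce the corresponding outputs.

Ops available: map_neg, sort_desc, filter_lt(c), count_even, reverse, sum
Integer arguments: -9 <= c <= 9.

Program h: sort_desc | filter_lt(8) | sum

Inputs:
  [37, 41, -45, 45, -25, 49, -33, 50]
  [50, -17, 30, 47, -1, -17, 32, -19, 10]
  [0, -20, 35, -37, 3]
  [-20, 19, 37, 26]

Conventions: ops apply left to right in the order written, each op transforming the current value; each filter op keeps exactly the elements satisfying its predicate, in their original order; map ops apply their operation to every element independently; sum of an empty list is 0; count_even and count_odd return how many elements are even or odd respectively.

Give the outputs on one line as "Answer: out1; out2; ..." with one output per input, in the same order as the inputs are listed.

Execution, op by op:
  [37, 41, -45, 45, -25, 49, -33, 50] -> [50, 49, 45, 41, 37, -25, -33, -45] -> [-25, -33, -45] -> -103
  [50, -17, 30, 47, -1, -17, 32, -19, 10] -> [50, 47, 32, 30, 10, -1, -17, -17, -19] -> [-1, -17, -17, -19] -> -54
  [0, -20, 35, -37, 3] -> [35, 3, 0, -20, -37] -> [3, 0, -20, -37] -> -54
  [-20, 19, 37, 26] -> [37, 26, 19, -20] -> [-20] -> -20

-103; -54; -54; -20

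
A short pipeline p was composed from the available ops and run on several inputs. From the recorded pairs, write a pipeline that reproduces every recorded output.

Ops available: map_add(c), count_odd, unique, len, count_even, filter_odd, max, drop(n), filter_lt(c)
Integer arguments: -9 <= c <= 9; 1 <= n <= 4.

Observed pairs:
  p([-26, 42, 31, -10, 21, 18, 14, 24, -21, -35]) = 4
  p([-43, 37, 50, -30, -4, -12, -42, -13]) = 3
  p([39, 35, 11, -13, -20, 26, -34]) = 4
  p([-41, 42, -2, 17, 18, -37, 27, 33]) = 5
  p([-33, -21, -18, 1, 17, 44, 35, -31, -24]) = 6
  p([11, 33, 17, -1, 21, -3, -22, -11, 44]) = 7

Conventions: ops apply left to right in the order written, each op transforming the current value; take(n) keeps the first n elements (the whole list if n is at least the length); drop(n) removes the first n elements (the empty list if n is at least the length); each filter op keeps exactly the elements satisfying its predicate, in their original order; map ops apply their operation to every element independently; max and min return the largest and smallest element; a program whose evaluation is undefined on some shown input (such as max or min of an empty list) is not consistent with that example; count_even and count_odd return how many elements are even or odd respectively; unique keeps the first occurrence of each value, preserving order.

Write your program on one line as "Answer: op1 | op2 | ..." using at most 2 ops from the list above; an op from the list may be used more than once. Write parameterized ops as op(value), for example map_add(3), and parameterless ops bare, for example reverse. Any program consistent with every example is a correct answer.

map_add(-9) | count_even

Check, running the answer program on each example:
  [-26, 42, 31, -10, 21, 18, 14, 24, -21, -35] -> [-35, 33, 22, -19, 12, 9, 5, 15, -30, -44] -> 4
  [-43, 37, 50, -30, -4, -12, -42, -13] -> [-52, 28, 41, -39, -13, -21, -51, -22] -> 3
  [39, 35, 11, -13, -20, 26, -34] -> [30, 26, 2, -22, -29, 17, -43] -> 4
  [-41, 42, -2, 17, 18, -37, 27, 33] -> [-50, 33, -11, 8, 9, -46, 18, 24] -> 5
  [-33, -21, -18, 1, 17, 44, 35, -31, -24] -> [-42, -30, -27, -8, 8, 35, 26, -40, -33] -> 6
  [11, 33, 17, -1, 21, -3, -22, -11, 44] -> [2, 24, 8, -10, 12, -12, -31, -20, 35] -> 7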